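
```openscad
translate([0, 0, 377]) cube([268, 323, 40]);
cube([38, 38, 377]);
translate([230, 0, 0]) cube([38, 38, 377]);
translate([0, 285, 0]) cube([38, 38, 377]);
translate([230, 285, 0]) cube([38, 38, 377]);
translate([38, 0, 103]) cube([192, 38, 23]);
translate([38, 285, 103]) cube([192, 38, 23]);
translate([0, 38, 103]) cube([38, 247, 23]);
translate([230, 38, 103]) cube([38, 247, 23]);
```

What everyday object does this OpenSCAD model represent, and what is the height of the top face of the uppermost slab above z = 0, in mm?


A stool. The seat height is 417 mm.

A 268×323×40 slab at z = 377 on four corner posts — a stool. The seat top is 377 + 40 = 417 mm.


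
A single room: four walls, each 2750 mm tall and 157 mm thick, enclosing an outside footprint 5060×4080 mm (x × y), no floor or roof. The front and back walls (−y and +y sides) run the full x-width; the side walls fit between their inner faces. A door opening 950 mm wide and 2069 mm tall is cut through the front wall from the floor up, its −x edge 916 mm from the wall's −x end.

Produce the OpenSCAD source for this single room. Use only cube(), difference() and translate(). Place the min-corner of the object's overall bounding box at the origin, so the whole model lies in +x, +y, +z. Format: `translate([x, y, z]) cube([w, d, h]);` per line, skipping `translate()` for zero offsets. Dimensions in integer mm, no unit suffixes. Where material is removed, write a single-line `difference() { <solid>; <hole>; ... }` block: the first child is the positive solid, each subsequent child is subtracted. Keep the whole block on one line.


difference() { cube([5060, 157, 2750]); translate([916, 0, 0]) cube([950, 157, 2069]); }
translate([0, 3923, 0]) cube([5060, 157, 2750]);
translate([0, 157, 0]) cube([157, 3766, 2750]);
translate([4903, 157, 0]) cube([157, 3766, 2750]);


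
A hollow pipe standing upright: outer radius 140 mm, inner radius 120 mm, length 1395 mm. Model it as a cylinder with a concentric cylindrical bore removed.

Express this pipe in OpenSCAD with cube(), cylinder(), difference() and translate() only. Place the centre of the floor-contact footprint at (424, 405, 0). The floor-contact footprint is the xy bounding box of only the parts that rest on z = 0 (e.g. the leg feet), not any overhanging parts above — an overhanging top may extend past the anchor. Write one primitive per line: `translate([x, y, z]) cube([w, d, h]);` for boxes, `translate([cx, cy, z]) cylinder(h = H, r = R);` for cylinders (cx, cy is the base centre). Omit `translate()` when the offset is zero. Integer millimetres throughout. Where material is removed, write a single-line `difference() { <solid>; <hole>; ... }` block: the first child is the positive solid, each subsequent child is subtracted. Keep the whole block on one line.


difference() { translate([424, 405, 0]) cylinder(h = 1395, r = 140); translate([424, 405, 0]) cylinder(h = 1395, r = 120); }


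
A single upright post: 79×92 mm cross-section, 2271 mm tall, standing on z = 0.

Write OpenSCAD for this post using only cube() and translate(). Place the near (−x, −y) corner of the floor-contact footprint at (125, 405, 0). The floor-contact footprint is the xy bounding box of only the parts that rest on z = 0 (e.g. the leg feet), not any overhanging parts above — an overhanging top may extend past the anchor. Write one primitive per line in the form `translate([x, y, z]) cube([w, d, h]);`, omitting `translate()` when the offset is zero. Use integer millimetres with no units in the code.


translate([125, 405, 0]) cube([79, 92, 2271]);


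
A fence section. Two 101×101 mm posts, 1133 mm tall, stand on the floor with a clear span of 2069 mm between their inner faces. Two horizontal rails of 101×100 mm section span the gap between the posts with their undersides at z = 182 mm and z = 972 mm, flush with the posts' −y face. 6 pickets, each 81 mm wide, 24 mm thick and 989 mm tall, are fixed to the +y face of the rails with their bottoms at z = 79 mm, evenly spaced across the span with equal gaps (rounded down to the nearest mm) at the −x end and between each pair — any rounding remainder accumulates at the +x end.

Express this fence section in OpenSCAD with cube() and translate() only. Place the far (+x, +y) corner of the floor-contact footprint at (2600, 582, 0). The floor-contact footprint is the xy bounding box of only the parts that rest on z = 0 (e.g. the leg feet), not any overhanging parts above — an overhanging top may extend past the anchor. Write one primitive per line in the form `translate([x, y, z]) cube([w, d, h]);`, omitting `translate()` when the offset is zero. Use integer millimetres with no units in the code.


translate([329, 481, 0]) cube([101, 101, 1133]);
translate([2499, 481, 0]) cube([101, 101, 1133]);
translate([430, 481, 182]) cube([2069, 101, 100]);
translate([430, 481, 972]) cube([2069, 101, 100]);
translate([656, 582, 79]) cube([81, 24, 989]);
translate([963, 582, 79]) cube([81, 24, 989]);
translate([1270, 582, 79]) cube([81, 24, 989]);
translate([1577, 582, 79]) cube([81, 24, 989]);
translate([1884, 582, 79]) cube([81, 24, 989]);
translate([2191, 582, 79]) cube([81, 24, 989]);


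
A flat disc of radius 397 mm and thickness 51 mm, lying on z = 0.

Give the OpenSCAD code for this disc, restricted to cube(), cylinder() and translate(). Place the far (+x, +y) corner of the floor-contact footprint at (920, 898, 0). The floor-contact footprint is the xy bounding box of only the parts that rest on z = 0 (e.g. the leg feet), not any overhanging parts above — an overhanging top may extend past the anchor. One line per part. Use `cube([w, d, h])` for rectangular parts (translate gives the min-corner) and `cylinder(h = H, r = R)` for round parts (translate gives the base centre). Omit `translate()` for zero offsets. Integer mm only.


translate([523, 501, 0]) cylinder(h = 51, r = 397);


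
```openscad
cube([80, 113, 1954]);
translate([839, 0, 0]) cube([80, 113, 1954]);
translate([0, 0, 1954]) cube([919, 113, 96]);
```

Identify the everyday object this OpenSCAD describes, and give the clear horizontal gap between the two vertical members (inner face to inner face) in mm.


A door frame. The clear opening width is 759 mm.

Two 1954 mm tall posts with a header on top — a door frame. The left jamb is 80 mm wide at x = 0; the right jamb starts at x = 839. The clear opening is 839 − 80 = 759 mm.


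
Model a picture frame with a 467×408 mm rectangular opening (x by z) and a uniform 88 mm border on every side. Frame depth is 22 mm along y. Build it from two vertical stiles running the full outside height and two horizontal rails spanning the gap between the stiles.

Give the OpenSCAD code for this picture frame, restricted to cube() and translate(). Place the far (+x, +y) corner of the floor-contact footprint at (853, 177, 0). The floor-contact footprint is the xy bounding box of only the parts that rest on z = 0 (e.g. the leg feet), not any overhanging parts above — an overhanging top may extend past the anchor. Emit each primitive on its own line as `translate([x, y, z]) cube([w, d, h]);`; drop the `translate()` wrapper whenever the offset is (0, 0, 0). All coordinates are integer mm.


translate([210, 155, 0]) cube([88, 22, 584]);
translate([765, 155, 0]) cube([88, 22, 584]);
translate([298, 155, 0]) cube([467, 22, 88]);
translate([298, 155, 496]) cube([467, 22, 88]);


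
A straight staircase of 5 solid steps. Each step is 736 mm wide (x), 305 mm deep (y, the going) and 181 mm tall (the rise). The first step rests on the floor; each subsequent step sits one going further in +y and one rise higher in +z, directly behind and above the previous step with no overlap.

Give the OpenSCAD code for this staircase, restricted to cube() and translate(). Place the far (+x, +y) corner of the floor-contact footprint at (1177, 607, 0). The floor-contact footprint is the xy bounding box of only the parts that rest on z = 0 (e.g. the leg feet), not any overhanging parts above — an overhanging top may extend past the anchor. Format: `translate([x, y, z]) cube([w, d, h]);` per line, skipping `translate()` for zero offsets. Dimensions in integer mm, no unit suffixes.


translate([441, 302, 0]) cube([736, 305, 181]);
translate([441, 607, 181]) cube([736, 305, 181]);
translate([441, 912, 362]) cube([736, 305, 181]);
translate([441, 1217, 543]) cube([736, 305, 181]);
translate([441, 1522, 724]) cube([736, 305, 181]);


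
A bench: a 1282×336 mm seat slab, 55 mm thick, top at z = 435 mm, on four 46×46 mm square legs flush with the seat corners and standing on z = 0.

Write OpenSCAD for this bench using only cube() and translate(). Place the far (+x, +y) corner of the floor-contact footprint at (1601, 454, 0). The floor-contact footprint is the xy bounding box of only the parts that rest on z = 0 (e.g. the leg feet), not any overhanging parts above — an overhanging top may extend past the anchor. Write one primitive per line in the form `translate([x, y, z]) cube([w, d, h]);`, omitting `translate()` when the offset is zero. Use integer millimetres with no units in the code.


// leg_h = 435 − 55 = 380
translate([319, 118, 380]) cube([1282, 336, 55]);
translate([319, 118, 0]) cube([46, 46, 380]);
translate([319, 408, 0]) cube([46, 46, 380]);
translate([1555, 118, 0]) cube([46, 46, 380]);
translate([1555, 408, 0]) cube([46, 46, 380]);


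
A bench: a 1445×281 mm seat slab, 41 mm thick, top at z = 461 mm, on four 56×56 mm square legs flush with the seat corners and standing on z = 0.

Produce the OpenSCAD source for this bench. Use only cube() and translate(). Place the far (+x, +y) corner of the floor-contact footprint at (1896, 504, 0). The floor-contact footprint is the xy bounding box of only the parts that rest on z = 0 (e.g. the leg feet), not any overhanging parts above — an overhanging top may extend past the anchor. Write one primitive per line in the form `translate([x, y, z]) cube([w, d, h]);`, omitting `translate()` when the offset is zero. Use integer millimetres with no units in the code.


// leg_h = 461 − 41 = 420
translate([451, 223, 420]) cube([1445, 281, 41]);
translate([451, 223, 0]) cube([56, 56, 420]);
translate([451, 448, 0]) cube([56, 56, 420]);
translate([1840, 223, 0]) cube([56, 56, 420]);
translate([1840, 448, 0]) cube([56, 56, 420]);


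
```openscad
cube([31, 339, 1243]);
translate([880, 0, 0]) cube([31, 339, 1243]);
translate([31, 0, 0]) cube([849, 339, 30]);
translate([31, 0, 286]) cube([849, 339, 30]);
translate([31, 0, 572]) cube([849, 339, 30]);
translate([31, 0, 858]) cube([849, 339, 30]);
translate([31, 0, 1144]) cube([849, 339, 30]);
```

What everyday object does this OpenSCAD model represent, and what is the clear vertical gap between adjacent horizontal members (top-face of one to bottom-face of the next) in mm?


A bookshelf. The clear shelf gap is 256 mm.

Two tall side panels with 5 horizontal boards between them — a bookshelf. The first two shelf undersides are at z = 0 and z = 286; with shelf thickness 30, the clear gap is 286 − 0 − 30 = 256 mm.


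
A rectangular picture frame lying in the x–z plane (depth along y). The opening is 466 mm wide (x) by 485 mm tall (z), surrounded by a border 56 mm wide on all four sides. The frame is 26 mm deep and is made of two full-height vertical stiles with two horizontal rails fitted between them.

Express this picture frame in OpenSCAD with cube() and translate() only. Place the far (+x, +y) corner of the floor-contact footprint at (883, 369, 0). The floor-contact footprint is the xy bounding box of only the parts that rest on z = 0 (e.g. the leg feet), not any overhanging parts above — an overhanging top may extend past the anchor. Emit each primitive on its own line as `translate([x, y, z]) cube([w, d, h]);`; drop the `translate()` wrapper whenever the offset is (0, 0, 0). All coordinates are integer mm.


translate([305, 343, 0]) cube([56, 26, 597]);
translate([827, 343, 0]) cube([56, 26, 597]);
translate([361, 343, 0]) cube([466, 26, 56]);
translate([361, 343, 541]) cube([466, 26, 56]);


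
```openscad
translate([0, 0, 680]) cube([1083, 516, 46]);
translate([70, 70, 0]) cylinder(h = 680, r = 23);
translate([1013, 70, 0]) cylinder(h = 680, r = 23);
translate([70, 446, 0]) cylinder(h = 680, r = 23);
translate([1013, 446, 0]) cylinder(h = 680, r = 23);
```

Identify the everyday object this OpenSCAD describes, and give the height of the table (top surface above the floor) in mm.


A table. The table height is 726 mm.

A 1083×516×46 slab sits at z = 680 on four Ø46 mm round legs — a table. The top surface is at 680 + 46 = 726 mm.


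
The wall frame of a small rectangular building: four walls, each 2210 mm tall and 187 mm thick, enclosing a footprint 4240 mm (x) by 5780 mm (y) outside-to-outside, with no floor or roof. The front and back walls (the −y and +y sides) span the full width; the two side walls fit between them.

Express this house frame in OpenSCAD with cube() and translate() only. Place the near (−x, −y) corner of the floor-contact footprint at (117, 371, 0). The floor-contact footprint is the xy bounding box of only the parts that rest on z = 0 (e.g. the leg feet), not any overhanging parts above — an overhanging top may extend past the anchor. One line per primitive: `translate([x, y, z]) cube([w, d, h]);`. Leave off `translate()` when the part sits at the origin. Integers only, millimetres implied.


translate([117, 371, 0]) cube([4240, 187, 2210]);
translate([117, 5964, 0]) cube([4240, 187, 2210]);
translate([117, 558, 0]) cube([187, 5406, 2210]);
translate([4170, 558, 0]) cube([187, 5406, 2210]);


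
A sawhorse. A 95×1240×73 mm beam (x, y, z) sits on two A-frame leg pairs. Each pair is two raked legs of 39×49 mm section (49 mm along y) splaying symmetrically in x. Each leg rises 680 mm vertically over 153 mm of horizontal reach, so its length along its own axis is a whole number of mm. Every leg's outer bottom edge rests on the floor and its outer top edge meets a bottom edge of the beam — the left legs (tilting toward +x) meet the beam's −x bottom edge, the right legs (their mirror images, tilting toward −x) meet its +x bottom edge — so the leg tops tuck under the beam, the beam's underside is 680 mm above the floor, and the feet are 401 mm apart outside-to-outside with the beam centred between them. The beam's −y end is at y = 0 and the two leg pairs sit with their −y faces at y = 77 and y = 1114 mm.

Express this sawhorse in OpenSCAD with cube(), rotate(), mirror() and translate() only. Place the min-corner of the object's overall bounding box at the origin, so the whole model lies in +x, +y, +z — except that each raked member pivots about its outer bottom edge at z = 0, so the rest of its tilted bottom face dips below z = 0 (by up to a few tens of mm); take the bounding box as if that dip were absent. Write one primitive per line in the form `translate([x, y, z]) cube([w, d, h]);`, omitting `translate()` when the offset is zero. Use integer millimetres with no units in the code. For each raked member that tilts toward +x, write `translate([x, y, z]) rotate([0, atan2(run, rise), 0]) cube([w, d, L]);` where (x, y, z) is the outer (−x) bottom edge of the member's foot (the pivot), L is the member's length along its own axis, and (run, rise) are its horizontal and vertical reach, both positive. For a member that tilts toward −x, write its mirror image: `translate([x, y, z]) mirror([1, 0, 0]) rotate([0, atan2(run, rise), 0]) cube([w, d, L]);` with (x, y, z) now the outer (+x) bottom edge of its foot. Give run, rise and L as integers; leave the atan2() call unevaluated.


translate([153, 0, 680]) cube([95, 1240, 73]);
translate([0, 77, 0]) rotate([0, atan2(153, 680), 0]) cube([39, 49, 697]);
translate([401, 77, 0]) mirror([1, 0, 0]) rotate([0, atan2(153, 680), 0]) cube([39, 49, 697]);
translate([0, 1114, 0]) rotate([0, atan2(153, 680), 0]) cube([39, 49, 697]);
translate([401, 1114, 0]) mirror([1, 0, 0]) rotate([0, atan2(153, 680), 0]) cube([39, 49, 697]);


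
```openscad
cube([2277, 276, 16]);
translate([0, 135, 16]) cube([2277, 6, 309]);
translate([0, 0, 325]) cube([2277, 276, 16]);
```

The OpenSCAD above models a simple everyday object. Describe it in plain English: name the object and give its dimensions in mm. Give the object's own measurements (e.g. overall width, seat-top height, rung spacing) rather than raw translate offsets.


An I-beam lying along x, 2277 mm long. Overall section height 341 mm. Two flanges 276 mm wide (y) and 16 mm thick, one on the floor and one at the top; a web 6 mm thick runs between them, centred on the flange width.


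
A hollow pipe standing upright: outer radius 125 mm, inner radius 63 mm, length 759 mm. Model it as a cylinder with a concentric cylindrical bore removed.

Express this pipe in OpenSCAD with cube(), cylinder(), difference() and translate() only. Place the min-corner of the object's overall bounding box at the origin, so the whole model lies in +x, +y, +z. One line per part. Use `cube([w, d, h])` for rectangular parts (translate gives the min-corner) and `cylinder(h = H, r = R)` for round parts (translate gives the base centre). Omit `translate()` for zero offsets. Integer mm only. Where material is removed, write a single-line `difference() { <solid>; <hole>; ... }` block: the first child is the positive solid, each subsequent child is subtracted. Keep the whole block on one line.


difference() { translate([125, 125, 0]) cylinder(h = 759, r = 125); translate([125, 125, 0]) cylinder(h = 759, r = 63); }


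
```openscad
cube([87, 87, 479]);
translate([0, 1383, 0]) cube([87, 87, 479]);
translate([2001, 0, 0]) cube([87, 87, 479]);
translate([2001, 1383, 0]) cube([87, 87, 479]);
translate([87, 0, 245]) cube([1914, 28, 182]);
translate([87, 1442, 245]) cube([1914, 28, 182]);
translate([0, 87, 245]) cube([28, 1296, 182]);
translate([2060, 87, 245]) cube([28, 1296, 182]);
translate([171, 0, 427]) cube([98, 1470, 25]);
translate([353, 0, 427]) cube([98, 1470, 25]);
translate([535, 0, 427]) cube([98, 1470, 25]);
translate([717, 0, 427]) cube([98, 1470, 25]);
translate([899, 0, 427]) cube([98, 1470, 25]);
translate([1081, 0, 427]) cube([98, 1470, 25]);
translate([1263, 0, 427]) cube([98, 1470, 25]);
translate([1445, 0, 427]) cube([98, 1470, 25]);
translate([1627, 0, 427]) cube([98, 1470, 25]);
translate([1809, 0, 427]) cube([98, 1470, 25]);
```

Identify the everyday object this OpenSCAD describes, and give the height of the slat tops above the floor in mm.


A bed frame. The slat-top height is 452 mm.

Four posts, four rails, and a row of slats — a bed frame. Slats sit on the rails at z = 245 + 182 = 427; with slat thickness 25, the top is 452 mm.


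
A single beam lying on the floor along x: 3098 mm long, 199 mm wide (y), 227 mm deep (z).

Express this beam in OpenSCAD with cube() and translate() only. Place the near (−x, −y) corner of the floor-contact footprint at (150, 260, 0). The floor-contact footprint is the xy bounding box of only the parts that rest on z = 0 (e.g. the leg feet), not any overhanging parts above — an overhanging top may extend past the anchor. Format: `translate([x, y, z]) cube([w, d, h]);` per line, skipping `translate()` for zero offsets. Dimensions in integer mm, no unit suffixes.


translate([150, 260, 0]) cube([3098, 199, 227]);


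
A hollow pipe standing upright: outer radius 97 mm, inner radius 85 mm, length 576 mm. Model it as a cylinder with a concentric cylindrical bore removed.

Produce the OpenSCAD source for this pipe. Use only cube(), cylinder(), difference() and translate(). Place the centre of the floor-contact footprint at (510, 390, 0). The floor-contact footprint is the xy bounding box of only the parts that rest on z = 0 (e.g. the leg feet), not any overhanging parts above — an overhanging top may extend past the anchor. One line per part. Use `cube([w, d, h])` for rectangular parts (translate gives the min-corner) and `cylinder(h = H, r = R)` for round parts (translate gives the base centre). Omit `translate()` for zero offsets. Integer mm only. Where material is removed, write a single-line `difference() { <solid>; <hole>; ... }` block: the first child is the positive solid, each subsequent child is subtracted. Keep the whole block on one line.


difference() { translate([510, 390, 0]) cylinder(h = 576, r = 97); translate([510, 390, 0]) cylinder(h = 576, r = 85); }


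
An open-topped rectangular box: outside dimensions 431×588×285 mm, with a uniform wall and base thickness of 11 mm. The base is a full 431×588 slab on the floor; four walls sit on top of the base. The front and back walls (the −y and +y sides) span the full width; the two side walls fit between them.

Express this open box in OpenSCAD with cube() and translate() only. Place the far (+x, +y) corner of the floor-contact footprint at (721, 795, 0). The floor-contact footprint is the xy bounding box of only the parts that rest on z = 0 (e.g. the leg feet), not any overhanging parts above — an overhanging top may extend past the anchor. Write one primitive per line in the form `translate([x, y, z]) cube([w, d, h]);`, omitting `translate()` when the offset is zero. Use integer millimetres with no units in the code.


translate([290, 207, 0]) cube([431, 588, 11]);
translate([290, 207, 11]) cube([431, 11, 274]);
translate([290, 784, 11]) cube([431, 11, 274]);
translate([290, 218, 11]) cube([11, 566, 274]);
translate([710, 218, 11]) cube([11, 566, 274]);


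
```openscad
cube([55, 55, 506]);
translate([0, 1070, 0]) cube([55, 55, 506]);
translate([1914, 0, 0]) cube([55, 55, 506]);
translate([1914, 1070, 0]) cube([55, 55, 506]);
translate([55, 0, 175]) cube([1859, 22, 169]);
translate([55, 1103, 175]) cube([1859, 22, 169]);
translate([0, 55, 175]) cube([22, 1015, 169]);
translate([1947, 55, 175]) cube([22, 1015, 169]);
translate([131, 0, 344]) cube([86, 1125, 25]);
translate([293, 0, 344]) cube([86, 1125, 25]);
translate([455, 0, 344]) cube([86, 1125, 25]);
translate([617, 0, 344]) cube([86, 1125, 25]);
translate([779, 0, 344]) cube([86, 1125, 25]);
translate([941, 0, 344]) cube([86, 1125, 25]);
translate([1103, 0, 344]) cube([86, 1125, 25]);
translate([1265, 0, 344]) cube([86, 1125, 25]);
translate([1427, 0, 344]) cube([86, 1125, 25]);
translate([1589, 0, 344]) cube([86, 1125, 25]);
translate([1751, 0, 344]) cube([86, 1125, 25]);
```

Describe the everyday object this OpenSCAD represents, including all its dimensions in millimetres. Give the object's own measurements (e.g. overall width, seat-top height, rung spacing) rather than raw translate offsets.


A bed frame 1969 mm long (x) by 1125 mm wide (y). Four 55×55 mm corner posts, 506 mm tall, at the corners of the footprint. Four rails of 22 mm thickness and 169 mm height run between adjacent posts with their undersides at z = 175 mm, their outer faces flush with the outside of the frame (the two x-running rails run between the posts' inner faces; the two y-running rails run between the posts' inner faces). 11 slats, each 86 mm wide (x) and 25 mm thick, lie across the top of the two x-running rails, running the full 1125 mm width of the frame in y; along x they sit between the end posts with a 76 mm gap after the −x posts and between neighbouring slats, leaving 77 mm before the +x posts.


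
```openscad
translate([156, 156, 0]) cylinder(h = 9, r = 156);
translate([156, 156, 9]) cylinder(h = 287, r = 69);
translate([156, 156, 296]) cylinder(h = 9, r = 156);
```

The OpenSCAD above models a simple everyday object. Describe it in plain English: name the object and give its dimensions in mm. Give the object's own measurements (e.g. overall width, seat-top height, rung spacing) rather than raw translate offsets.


A spool: two coaxial disc flanges of radius 156 mm and thickness 9 mm, joined by a core cylinder of radius 69 mm and height 287 mm. The lower flange rests on z = 0 and the three cylinders share a vertical axis.


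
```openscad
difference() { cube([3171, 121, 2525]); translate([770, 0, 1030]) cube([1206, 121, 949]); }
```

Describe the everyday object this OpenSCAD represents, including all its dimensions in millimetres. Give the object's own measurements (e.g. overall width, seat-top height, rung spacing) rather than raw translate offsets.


A wall 3171 mm long (x), 121 mm thick (y), 2525 mm tall, with a rectangular window opening cut through it. The opening is 1206 mm wide and 949 mm tall; its sill is at z = 1030 mm and its near (−x) edge is 770 mm from the wall's −x end. The opening passes through the full wall thickness.


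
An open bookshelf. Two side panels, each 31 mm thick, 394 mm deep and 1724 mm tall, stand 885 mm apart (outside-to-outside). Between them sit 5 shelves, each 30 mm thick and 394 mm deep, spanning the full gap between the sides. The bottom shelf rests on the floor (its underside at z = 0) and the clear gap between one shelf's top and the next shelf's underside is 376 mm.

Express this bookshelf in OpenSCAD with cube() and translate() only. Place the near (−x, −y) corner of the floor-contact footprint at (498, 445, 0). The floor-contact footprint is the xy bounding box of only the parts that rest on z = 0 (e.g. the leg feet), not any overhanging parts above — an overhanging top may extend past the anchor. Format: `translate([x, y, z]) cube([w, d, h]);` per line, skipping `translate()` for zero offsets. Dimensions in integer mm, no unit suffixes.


translate([498, 445, 0]) cube([31, 394, 1724]);
translate([1352, 445, 0]) cube([31, 394, 1724]);
translate([529, 445, 0]) cube([823, 394, 30]);
translate([529, 445, 406]) cube([823, 394, 30]);
translate([529, 445, 812]) cube([823, 394, 30]);
translate([529, 445, 1218]) cube([823, 394, 30]);
translate([529, 445, 1624]) cube([823, 394, 30]);


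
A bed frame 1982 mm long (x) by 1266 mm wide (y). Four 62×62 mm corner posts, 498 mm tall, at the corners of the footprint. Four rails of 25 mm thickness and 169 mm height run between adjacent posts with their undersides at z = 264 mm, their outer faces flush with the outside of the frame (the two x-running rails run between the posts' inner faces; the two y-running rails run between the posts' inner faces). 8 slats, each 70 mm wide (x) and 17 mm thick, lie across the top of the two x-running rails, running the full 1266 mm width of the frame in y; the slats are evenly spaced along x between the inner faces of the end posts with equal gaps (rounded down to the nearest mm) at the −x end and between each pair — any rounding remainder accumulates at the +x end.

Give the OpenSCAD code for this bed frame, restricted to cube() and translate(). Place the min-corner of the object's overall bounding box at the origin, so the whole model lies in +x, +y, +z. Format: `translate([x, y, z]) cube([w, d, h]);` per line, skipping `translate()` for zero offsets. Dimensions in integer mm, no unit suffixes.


cube([62, 62, 498]);
translate([0, 1204, 0]) cube([62, 62, 498]);
translate([1920, 0, 0]) cube([62, 62, 498]);
translate([1920, 1204, 0]) cube([62, 62, 498]);
translate([62, 0, 264]) cube([1858, 25, 169]);
translate([62, 1241, 264]) cube([1858, 25, 169]);
translate([0, 62, 264]) cube([25, 1142, 169]);
translate([1957, 62, 264]) cube([25, 1142, 169]);
translate([206, 0, 433]) cube([70, 1266, 17]);
translate([420, 0, 433]) cube([70, 1266, 17]);
translate([634, 0, 433]) cube([70, 1266, 17]);
translate([848, 0, 433]) cube([70, 1266, 17]);
translate([1062, 0, 433]) cube([70, 1266, 17]);
translate([1276, 0, 433]) cube([70, 1266, 17]);
translate([1490, 0, 433]) cube([70, 1266, 17]);
translate([1704, 0, 433]) cube([70, 1266, 17]);


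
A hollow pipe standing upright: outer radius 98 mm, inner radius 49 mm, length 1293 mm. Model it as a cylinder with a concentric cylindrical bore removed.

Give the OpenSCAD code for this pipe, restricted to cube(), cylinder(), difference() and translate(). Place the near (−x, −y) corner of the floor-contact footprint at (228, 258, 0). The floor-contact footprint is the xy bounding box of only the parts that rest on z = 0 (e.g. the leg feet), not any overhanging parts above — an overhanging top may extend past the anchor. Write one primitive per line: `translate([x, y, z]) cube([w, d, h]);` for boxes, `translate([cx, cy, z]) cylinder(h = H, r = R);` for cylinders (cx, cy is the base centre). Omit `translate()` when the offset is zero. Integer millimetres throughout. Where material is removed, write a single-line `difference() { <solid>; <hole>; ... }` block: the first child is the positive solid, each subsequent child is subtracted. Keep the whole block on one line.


difference() { translate([326, 356, 0]) cylinder(h = 1293, r = 98); translate([326, 356, 0]) cylinder(h = 1293, r = 49); }


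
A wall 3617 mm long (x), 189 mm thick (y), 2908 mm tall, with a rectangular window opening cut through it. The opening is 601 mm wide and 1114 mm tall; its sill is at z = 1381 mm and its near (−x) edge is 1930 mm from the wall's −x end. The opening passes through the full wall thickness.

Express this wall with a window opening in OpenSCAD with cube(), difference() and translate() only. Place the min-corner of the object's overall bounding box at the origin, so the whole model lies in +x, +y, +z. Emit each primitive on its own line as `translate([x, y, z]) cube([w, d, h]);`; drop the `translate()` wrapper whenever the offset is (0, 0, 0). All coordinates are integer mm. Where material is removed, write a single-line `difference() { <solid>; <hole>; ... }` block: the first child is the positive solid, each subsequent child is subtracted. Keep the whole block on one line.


difference() { cube([3617, 189, 2908]); translate([1930, 0, 1381]) cube([601, 189, 1114]); }


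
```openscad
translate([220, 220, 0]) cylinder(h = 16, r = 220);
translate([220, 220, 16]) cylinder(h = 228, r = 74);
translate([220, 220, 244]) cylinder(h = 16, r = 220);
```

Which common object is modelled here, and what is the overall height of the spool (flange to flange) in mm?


A spool. The overall height is 260 mm.

Three coaxial cylinders, large–small–large — a spool. Two 16 mm flanges and a 228 mm core give 16 + 228 + 16 = 260 mm.


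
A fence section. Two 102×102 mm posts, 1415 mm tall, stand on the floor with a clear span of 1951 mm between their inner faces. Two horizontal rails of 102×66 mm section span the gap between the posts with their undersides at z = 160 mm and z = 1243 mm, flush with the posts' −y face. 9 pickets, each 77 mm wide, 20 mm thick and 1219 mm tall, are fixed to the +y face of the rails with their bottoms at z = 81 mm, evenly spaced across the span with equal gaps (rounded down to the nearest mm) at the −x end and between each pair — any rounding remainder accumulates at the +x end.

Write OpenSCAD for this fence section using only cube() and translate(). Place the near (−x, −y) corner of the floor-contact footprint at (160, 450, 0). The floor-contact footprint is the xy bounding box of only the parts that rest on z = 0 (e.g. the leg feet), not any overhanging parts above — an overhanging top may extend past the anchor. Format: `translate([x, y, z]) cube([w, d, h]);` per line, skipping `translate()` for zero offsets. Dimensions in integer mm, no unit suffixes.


translate([160, 450, 0]) cube([102, 102, 1415]);
translate([2213, 450, 0]) cube([102, 102, 1415]);
translate([262, 450, 160]) cube([1951, 102, 66]);
translate([262, 450, 1243]) cube([1951, 102, 66]);
translate([387, 552, 81]) cube([77, 20, 1219]);
translate([589, 552, 81]) cube([77, 20, 1219]);
translate([791, 552, 81]) cube([77, 20, 1219]);
translate([993, 552, 81]) cube([77, 20, 1219]);
translate([1195, 552, 81]) cube([77, 20, 1219]);
translate([1397, 552, 81]) cube([77, 20, 1219]);
translate([1599, 552, 81]) cube([77, 20, 1219]);
translate([1801, 552, 81]) cube([77, 20, 1219]);
translate([2003, 552, 81]) cube([77, 20, 1219]);


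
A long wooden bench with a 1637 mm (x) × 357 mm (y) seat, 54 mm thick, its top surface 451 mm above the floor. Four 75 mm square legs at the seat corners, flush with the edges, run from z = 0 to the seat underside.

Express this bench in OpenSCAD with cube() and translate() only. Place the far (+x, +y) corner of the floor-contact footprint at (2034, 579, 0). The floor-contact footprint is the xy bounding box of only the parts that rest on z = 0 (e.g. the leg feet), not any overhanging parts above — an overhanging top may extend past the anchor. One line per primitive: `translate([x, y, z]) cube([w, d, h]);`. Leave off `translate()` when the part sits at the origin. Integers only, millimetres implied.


translate([397, 222, 397]) cube([1637, 357, 54]);
translate([397, 222, 0]) cube([75, 75, 397]);
translate([397, 504, 0]) cube([75, 75, 397]);
translate([1959, 222, 0]) cube([75, 75, 397]);
translate([1959, 504, 0]) cube([75, 75, 397]);


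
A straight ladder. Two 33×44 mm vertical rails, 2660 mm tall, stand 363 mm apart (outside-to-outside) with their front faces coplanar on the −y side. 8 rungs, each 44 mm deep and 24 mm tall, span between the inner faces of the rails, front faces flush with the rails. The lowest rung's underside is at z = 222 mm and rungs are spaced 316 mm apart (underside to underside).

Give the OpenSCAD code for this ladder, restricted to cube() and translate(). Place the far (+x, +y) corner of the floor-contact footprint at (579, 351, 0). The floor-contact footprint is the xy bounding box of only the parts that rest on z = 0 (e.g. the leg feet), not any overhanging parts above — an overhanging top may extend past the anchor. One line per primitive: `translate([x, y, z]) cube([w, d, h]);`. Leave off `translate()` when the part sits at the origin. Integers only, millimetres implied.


translate([216, 307, 0]) cube([33, 44, 2660]);
translate([546, 307, 0]) cube([33, 44, 2660]);
translate([249, 307, 222]) cube([297, 44, 24]);
translate([249, 307, 538]) cube([297, 44, 24]);
translate([249, 307, 854]) cube([297, 44, 24]);
translate([249, 307, 1170]) cube([297, 44, 24]);
translate([249, 307, 1486]) cube([297, 44, 24]);
translate([249, 307, 1802]) cube([297, 44, 24]);
translate([249, 307, 2118]) cube([297, 44, 24]);
translate([249, 307, 2434]) cube([297, 44, 24]);


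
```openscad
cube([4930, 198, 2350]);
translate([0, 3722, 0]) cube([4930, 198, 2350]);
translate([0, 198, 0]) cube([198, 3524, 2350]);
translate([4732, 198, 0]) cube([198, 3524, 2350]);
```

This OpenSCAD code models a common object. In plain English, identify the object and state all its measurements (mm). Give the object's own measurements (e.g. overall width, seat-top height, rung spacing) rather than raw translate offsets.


The wall frame of a small rectangular building: four walls, each 2350 mm tall and 198 mm thick, enclosing a footprint 4930 mm (x) by 3920 mm (y) outside-to-outside, with no floor or roof. The front and back walls (the −y and +y sides) span the full width; the two side walls fit between them.


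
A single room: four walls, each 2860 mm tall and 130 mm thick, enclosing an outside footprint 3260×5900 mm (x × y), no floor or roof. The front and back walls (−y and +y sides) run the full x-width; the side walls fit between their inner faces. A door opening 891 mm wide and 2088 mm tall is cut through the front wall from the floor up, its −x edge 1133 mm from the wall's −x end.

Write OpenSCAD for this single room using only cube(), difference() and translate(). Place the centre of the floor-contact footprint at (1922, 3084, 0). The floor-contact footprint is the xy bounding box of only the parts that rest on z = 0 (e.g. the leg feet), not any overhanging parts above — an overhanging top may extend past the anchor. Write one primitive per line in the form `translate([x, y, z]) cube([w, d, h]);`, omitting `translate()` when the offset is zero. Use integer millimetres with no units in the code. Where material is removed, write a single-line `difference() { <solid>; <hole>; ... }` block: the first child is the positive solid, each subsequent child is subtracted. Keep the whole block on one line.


difference() { translate([292, 134, 0]) cube([3260, 130, 2860]); translate([1425, 134, 0]) cube([891, 130, 2088]); }
translate([292, 5904, 0]) cube([3260, 130, 2860]);
translate([292, 264, 0]) cube([130, 5640, 2860]);
translate([3422, 264, 0]) cube([130, 5640, 2860]);


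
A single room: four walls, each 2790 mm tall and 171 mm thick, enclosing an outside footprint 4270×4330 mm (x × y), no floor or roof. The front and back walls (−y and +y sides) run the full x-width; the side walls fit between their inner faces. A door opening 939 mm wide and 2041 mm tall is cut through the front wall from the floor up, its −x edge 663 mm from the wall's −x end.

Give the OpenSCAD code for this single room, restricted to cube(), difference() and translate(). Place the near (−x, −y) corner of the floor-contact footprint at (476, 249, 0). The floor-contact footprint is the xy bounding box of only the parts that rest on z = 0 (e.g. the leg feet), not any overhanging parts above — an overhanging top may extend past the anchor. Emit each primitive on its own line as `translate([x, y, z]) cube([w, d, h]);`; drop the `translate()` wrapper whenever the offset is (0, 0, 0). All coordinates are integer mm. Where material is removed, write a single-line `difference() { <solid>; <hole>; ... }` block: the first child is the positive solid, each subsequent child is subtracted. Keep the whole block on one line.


difference() { translate([476, 249, 0]) cube([4270, 171, 2790]); translate([1139, 249, 0]) cube([939, 171, 2041]); }
translate([476, 4408, 0]) cube([4270, 171, 2790]);
translate([476, 420, 0]) cube([171, 3988, 2790]);
translate([4575, 420, 0]) cube([171, 3988, 2790]);


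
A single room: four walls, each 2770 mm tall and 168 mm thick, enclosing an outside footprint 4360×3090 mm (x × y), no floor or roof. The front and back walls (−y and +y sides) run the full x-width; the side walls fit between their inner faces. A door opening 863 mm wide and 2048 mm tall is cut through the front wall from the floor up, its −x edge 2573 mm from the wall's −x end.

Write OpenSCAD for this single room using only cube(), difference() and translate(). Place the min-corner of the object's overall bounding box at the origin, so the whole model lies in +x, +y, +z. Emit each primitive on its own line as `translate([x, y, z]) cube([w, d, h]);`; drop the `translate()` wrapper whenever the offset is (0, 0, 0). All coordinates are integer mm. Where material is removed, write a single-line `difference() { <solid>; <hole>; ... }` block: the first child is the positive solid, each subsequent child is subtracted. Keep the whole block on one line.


difference() { cube([4360, 168, 2770]); translate([2573, 0, 0]) cube([863, 168, 2048]); }
translate([0, 2922, 0]) cube([4360, 168, 2770]);
translate([0, 168, 0]) cube([168, 2754, 2770]);
translate([4192, 168, 0]) cube([168, 2754, 2770]);


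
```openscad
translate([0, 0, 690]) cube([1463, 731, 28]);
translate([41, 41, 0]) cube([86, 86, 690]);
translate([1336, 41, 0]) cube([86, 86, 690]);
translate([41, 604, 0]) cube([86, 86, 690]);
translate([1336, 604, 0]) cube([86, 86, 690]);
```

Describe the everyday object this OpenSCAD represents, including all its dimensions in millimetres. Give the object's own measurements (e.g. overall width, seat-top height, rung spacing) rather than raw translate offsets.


A rectangular dining table. The top is 1463×731×28 mm with its upper surface at z = 718 mm. It stands on four 86×86 mm square legs, each inset 41 mm from the nearest pair of top edges, running from the floor to the underside of the top.


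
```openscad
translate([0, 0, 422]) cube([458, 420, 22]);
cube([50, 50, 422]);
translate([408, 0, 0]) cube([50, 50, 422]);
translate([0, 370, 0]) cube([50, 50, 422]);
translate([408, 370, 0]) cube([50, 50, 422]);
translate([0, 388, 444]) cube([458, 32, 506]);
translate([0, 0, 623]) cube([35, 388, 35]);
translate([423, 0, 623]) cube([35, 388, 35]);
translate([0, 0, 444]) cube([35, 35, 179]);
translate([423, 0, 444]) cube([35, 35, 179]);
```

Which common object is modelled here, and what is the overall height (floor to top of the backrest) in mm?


A chair. The overall height is 950 mm.

A slab on four corner posts with a tall panel at the back — a chair. The seat slab sits at z = 422 with thickness 22, and the 506 mm backrest starts at the seat top, so the overall height is 422 + 22 + 506 = 950 mm.
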